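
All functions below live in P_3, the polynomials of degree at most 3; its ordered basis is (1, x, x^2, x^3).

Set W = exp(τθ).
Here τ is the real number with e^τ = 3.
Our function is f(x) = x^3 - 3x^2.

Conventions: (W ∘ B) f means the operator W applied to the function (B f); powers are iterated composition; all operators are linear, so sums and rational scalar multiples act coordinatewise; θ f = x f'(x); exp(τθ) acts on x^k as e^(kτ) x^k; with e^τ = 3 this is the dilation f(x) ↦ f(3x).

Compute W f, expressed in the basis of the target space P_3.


g(x) = 27x^3 - 27x^2

exp(τθ) x^k = e^(kτ) x^k; with e^τ = 3 this sends x^k to 3^k x^k
x^2 ↦ 9 x^2
x^3 ↦ 27 x^3
applying this coordinatewise to f: exp(τθ) f = 27x^3 - 27x^2


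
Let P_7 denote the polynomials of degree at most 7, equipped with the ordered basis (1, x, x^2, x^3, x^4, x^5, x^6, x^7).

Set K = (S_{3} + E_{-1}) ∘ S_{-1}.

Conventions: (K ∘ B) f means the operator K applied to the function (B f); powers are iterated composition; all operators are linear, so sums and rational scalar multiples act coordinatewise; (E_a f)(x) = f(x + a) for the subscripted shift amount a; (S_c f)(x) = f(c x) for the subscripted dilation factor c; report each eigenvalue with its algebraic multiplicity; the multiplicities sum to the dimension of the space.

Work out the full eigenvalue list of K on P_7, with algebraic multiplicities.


image of 1: 2
image of x: -4x + 1
image of x^2: 10x^2 - 2x + 1
image of x^3: -28x^3 + 3x^2 - 3x + 1
image of x^4: 82x^4 - 4x^3 + 6x^2 - 4x + 1
image of x^5: -244x^5 + 5x^4 - 10x^3 + 10x^2 - 5x + 1
image of x^6: 730x^6 - 6x^5 + 15x^4 - 20x^3 + 15x^2 - 6x + 1
image of x^7: -2188x^7 + 7x^6 - 21x^5 + 35x^4 - 35x^3 + 21x^2 - 7x + 1
the matrix is upper triangular; its diagonal is (2, -4, 10, -28, 82, -244, 730, -2188)
for a triangular matrix the eigenvalues are the diagonal entries, with algebraic multiplicity their repetition count

λ = -2188 (multiplicity 1), λ = -244 (multiplicity 1), λ = -28 (multiplicity 1), λ = -4 (multiplicity 1), λ = 2 (multiplicity 1), λ = 10 (multiplicity 1), λ = 82 (multiplicity 1), λ = 730 (multiplicity 1)


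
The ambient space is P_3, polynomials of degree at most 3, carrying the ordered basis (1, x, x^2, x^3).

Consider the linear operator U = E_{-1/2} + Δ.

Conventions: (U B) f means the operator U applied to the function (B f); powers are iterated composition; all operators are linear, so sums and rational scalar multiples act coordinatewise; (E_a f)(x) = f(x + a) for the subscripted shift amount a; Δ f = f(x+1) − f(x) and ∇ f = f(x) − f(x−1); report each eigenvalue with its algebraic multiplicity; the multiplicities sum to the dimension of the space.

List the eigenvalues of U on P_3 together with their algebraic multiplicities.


λ = 1 (multiplicity 4)

image of 1: 1
image of x: x + 1/2
image of x^2: x^2 + x + 5/4
image of x^3: x^3 + (3/2)x^2 + (15/4)x + 7/8
the matrix is upper triangular; its diagonal is (1, 1, 1, 1)
for a triangular matrix the eigenvalues are the diagonal entries, with algebraic multiplicity their repetition count


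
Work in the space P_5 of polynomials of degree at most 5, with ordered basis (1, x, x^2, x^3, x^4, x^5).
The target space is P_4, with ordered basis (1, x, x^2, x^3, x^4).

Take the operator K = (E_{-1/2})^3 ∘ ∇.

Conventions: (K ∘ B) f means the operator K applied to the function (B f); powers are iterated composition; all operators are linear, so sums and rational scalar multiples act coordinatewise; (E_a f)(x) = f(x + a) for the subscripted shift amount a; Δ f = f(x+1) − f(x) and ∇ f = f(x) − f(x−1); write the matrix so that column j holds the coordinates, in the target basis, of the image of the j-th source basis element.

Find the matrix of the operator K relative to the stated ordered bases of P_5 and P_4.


the matrix is [[0, 1, -4, 49/4, -34, 1441/16]; [0, 0, 2, -12, 49, -170]; [0, 0, 0, 3, -24, 245/2]; [0, 0, 0, 0, 4, -40]; [0, 0, 0, 0, 0, 5]] (rows listed top to bottom)

image of 1: 0
image of x: 1
image of x^2: 2x - 4
image of x^3: 3x^2 - 12x + 49/4
image of x^4: 4x^3 - 24x^2 + 49x - 34
image of x^5: 5x^4 - 40x^3 + (245/2)x^2 - 170x + 1441/16
each image's coordinates form column j of the matrix


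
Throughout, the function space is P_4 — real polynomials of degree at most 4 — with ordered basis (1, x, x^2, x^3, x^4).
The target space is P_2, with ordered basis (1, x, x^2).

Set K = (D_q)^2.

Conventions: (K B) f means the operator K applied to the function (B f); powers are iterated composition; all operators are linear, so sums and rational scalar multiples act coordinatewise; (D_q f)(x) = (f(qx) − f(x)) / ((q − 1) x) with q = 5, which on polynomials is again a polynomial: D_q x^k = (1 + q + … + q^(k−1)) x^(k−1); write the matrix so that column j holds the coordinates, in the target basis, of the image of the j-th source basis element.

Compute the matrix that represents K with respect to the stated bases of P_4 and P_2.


the matrix is [[0, 0, 6, 0, 0]; [0, 0, 0, 186, 0]; [0, 0, 0, 0, 4836]] (rows listed top to bottom)

image of 1: 0
image of x: 0
image of x^2: 6
image of x^3: 186x
image of x^4: 4836x^2
each image's coordinates form column j of the matrix


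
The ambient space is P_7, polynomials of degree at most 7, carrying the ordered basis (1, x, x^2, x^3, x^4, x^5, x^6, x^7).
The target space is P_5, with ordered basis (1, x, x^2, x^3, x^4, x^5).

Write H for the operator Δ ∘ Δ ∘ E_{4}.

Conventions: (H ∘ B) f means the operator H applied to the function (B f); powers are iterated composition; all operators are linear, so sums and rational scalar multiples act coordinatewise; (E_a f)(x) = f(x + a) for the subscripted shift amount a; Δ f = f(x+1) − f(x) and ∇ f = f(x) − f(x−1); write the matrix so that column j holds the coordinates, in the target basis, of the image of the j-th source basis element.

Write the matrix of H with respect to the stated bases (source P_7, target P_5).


the matrix is [[0, 0, 2, 30, 302, 2550, 19502, 140070]; [0, 0, 0, 6, 120, 1510, 15300, 136514]; [0, 0, 0, 0, 12, 300, 4530, 53550]; [0, 0, 0, 0, 0, 20, 600, 10570]; [0, 0, 0, 0, 0, 0, 30, 1050]; [0, 0, 0, 0, 0, 0, 0, 42]] (rows listed top to bottom)

image of 1: 0
image of x: 0
image of x^2: 2
image of x^3: 6x + 30
image of x^4: 12x^2 + 120x + 302
image of x^5: 20x^3 + 300x^2 + 1510x + 2550
image of x^6: 30x^4 + 600x^3 + 4530x^2 + 15300x + 19502
image of x^7: 42x^5 + 1050x^4 + 10570x^3 + 53550x^2 + 136514x + 140070
each image's coordinates form column j of the matrix


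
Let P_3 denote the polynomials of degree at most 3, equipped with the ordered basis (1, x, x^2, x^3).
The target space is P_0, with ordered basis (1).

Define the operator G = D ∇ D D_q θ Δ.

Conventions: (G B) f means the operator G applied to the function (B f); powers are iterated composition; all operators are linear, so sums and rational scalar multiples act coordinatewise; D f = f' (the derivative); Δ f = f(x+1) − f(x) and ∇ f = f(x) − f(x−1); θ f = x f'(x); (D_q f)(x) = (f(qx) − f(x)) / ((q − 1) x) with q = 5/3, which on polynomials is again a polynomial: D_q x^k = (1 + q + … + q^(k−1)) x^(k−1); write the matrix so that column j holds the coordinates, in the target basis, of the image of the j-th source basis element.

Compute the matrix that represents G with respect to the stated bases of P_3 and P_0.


image of 1: 0
image of x: 0
image of x^2: 0
image of x^3: 0
each image's coordinates form column j of the matrix

the matrix is [[0, 0, 0, 0]] (rows listed top to bottom)


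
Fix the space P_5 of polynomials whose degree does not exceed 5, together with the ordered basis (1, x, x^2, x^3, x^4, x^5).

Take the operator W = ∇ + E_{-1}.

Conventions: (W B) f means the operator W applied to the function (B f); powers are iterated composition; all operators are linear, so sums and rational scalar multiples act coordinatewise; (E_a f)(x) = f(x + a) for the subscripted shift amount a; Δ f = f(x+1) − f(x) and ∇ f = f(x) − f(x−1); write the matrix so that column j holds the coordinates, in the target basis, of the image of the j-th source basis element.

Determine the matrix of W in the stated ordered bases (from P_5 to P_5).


image of 1: 1
image of x: x
image of x^2: x^2
image of x^3: x^3
image of x^4: x^4
image of x^5: x^5
each image's coordinates form column j of the matrix

the matrix is [[1, 0, 0, 0, 0, 0]; [0, 1, 0, 0, 0, 0]; [0, 0, 1, 0, 0, 0]; [0, 0, 0, 1, 0, 0]; [0, 0, 0, 0, 1, 0]; [0, 0, 0, 0, 0, 1]] (rows listed top to bottom)


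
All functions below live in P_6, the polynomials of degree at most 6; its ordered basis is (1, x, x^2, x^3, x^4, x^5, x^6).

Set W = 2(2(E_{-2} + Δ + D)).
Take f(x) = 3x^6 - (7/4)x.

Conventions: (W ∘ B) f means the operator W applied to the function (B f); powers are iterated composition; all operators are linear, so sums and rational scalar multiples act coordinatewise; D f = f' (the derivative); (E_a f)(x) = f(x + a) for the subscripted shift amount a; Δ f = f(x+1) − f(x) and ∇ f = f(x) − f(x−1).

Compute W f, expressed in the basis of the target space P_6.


the result is g(x) = 12x^6 + 900x^4 - 1680x^3 + 3060x^2 - 2239x + 780

E_{-2} f = 3x^6 - 36x^5 + 180x^4 - 480x^3 + 720x^2 - (2311/4)x + 391/2
Δ f = 18x^5 + 45x^4 + 60x^3 + 45x^2 + 18x + 5/4
D f = 18x^5 - 7/4
(E_{-2} + Δ + D) f = 3x^6 + 225x^4 - 420x^3 + 765x^2 - (2239/4)x + 195
(2(E_{-2} + Δ + D)) f = 6x^6 + 450x^4 - 840x^3 + 1530x^2 - (2239/2)x + 390
(2(2(E_{-2} + Δ + D))) f = 12x^6 + 900x^4 - 1680x^3 + 3060x^2 - 2239x + 780


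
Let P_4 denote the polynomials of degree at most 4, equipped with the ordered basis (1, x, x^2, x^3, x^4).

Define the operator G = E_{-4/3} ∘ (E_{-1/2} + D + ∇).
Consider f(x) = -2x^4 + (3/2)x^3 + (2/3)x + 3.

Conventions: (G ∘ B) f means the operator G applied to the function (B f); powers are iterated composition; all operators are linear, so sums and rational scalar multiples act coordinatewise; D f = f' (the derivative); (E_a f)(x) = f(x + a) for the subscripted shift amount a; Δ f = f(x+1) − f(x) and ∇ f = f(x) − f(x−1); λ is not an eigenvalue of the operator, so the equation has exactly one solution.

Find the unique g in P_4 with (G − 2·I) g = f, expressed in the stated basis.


write g with unknown coordinates in the stated basis and equate coefficients in (G − 2·I) g = f
solving from the highest basis element down gives g = 2x^4 - (1/6)x^3 - (143/4)x^2 + (14027/216)x + 27287/432
check: G g = 2x^4 + (7/6)x^3 - (143/2)x^2 + (14099/108)x + 27935/216
so G g − 2·g = -2x^4 + (3/2)x^3 + (2/3)x + 3 = f ✓

g(x) = 2x^4 - (1/6)x^3 - (143/4)x^2 + (14027/216)x + 27287/432


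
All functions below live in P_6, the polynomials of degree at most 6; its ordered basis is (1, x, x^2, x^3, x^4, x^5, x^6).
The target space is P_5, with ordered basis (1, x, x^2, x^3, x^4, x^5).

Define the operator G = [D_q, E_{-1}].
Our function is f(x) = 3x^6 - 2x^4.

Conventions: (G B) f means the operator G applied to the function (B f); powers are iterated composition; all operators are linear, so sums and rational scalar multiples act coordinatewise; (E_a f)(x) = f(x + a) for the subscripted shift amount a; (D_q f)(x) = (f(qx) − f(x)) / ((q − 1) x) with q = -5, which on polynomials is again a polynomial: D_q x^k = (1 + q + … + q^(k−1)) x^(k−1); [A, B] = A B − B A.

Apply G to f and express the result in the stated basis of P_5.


E_{-1} f = 3x^6 - 18x^5 + 43x^4 - 52x^3 + 33x^2 - 10x + 1
D_q E_{-1} f = -7812x^5 - 9378x^4 - 4472x^3 - 1092x^2 - 132x - 10
D_q f = -7812x^5 + 208x^3
E_{-1} D_q f = -7812x^5 + 39060x^4 - 77912x^3 + 77496x^2 - 38436x + 7604
[D_q, E_{-1}] f = -48438x^4 + 73440x^3 - 78588x^2 + 38304x - 7614

g(x) = -48438x^4 + 73440x^3 - 78588x^2 + 38304x - 7614


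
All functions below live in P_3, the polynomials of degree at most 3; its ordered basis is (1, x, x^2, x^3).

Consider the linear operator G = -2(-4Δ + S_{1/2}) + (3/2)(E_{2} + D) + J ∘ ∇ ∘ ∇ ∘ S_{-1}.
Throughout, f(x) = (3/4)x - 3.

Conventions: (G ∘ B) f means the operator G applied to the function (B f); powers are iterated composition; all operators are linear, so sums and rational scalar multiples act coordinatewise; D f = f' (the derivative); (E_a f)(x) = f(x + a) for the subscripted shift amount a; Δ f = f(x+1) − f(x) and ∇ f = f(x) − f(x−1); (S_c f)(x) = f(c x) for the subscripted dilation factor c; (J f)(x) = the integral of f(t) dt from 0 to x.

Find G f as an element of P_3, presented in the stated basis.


the image equals g(x) = (3/8)x + 87/8

Δ f = 3/4
(-4Δ) f = -3
S_{1/2} f = (3/8)x - 3
(-4Δ + S_{1/2}) f = (3/8)x - 6
(-2(-4Δ + S_{1/2})) f = -(3/4)x + 12
E_{2} f = (3/4)x - 3/2
D f = 3/4
(E_{2} + D) f = (3/4)x - 3/4
((3/2)(E_{2} + D)) f = (9/8)x - 9/8
S_{-1} f = -(3/4)x - 3
∇ S_{-1} f = -3/4
∇ ∇ S_{-1} f = 0
J ∇ ∇ S_{-1} f = 0
(-2(-4Δ + S_{1/2}) + (3/2)(E_{2} + D) + J ∘ ∇ ∘ ∇ ∘ S_{-1}) f = (3/8)x + 87/8


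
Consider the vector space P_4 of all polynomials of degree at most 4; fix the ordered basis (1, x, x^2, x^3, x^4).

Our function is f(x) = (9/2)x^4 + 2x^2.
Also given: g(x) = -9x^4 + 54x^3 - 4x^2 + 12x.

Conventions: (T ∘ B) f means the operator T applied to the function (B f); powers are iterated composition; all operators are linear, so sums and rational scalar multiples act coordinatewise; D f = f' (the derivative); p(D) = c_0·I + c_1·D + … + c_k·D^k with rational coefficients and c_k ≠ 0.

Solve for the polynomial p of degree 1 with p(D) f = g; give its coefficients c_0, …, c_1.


p(D) = -2·I + 3·D, i.e. c_0 = -2, c_1 = 3

D^0 f = (9/2)x^4 + 2x^2
D^1 f = 18x^3 + 4x
matching coefficients of g against c_0 f + c_1 Df + … from the top degree down determines the c_i
solution: c_0 = -2, c_1 = 3


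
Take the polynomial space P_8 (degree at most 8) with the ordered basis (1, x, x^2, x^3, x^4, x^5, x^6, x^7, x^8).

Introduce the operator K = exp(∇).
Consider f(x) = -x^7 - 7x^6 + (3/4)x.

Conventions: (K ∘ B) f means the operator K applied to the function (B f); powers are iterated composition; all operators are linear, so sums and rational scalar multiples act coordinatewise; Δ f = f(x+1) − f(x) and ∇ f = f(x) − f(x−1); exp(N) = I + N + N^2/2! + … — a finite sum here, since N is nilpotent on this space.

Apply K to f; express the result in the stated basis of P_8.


g(x) = -x^7 - 14x^6 - 42x^5 + 35x^4 + 105x^3 - 147x^2 - (81/4)x + 219/4

order-1 term: -7x^6 - 21x^5 + 70x^4 - 105x^3 + 84x^2 - 35x + 27/4
order-2 term: -21x^5 + 175x^3 - 420x^2 + 413x - 154
order-3 term: -35x^4 + 70x^3 + 105x^2 - 420x + 329
order-4 term: -35x^3 + 105x^2 - 35x - 105
order-5 term: -21x^2 + 63x - 35
order-6 term: -7x + 14
order-7 term: -1
the series for exp(∇) f terminates at order 7
exp(∇) f = -x^7 - 14x^6 - 42x^5 + 35x^4 + 105x^3 - 147x^2 - (81/4)x + 219/4


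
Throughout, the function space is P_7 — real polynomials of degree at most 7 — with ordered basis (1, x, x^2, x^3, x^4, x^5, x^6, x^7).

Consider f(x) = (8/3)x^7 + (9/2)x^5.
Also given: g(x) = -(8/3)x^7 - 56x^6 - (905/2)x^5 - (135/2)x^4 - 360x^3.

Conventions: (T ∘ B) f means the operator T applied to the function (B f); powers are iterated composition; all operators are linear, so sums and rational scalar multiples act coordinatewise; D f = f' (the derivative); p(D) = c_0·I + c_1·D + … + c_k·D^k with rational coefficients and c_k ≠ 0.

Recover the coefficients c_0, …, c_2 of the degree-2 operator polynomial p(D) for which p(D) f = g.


D^0 f = (8/3)x^7 + (9/2)x^5
D^1 f = (56/3)x^6 + (45/2)x^4
D^2 f = 112x^5 + 90x^3
matching coefficients of g against c_0 f + c_1 Df + … from the top degree down determines the c_i
solution: c_0 = -1, c_1 = -3, c_2 = -4

c_0 = -1, c_1 = -3, c_2 = -4


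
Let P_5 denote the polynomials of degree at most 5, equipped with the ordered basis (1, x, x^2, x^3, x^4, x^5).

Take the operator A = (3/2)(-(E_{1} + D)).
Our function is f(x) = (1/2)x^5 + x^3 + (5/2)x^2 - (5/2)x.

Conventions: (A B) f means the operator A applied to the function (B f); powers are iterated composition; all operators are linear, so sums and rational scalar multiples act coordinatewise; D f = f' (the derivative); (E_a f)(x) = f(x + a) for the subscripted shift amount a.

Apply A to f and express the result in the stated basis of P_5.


E_{1} f = (1/2)x^5 + (5/2)x^4 + 6x^3 + (21/2)x^2 + 8x + 3/2
D f = (5/2)x^4 + 3x^2 + 5x - 5/2
(E_{1} + D) f = (1/2)x^5 + 5x^4 + 6x^3 + (27/2)x^2 + 13x - 1
(-(E_{1} + D)) f = -(1/2)x^5 - 5x^4 - 6x^3 - (27/2)x^2 - 13x + 1
((3/2)(-(E_{1} + D))) f = -(3/4)x^5 - (15/2)x^4 - 9x^3 - (81/4)x^2 - (39/2)x + 3/2

g(x) = -(3/4)x^5 - (15/2)x^4 - 9x^3 - (81/4)x^2 - (39/2)x + 3/2


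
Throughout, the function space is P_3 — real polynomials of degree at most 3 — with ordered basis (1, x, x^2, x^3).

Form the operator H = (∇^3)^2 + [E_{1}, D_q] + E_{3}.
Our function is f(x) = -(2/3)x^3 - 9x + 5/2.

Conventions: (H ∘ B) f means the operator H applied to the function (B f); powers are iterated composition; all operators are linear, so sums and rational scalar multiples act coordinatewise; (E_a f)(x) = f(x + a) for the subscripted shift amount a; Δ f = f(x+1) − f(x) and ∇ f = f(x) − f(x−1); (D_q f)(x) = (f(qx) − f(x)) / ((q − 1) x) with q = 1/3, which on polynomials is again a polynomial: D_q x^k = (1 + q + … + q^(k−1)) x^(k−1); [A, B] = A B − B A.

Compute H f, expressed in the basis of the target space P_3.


∇ f = -2x^2 + 2x - 29/3
∇ ∇ f = -4x + 4
∇ ∇ ∇ f = -4
∇ ∇^3 f = 0
∇ ∇ ∇^3 f = 0
∇ ∇ ∇ ∇^3 f = 0
D_q f = -(26/27)x^2 - 9
E_{1} D_q f = -(26/27)x^2 - (52/27)x - 269/27
E_{1} f = -(2/3)x^3 - 2x^2 - 11x - 43/6
D_q E_{1} f = -(26/27)x^2 - (8/3)x - 11
[E_{1}, D_q] f = (20/27)x + 28/27
E_{3} f = -(2/3)x^3 - 6x^2 - 27x - 85/2
((∇^3)^2 + [E_{1}, D_q] + E_{3}) f = -(2/3)x^3 - 6x^2 - (709/27)x - 2239/54

g(x) = -(2/3)x^3 - 6x^2 - (709/27)x - 2239/54


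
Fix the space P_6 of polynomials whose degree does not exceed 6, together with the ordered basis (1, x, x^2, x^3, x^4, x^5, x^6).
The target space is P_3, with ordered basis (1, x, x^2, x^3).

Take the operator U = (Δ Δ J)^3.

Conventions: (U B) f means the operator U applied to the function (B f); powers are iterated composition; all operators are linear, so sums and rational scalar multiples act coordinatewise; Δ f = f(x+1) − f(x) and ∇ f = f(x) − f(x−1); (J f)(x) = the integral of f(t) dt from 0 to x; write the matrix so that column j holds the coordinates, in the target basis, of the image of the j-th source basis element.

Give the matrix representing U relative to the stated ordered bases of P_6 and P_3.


the matrix is [[0, 0, 0, 6, 72, 570, 3780]; [0, 0, 0, 0, 24, 360, 3420]; [0, 0, 0, 0, 0, 60, 1080]; [0, 0, 0, 0, 0, 0, 120]] (rows listed top to bottom)

image of 1: 0
image of x: 0
image of x^2: 0
image of x^3: 6
image of x^4: 24x + 72
image of x^5: 60x^2 + 360x + 570
image of x^6: 120x^3 + 1080x^2 + 3420x + 3780
each image's coordinates form column j of the matrix


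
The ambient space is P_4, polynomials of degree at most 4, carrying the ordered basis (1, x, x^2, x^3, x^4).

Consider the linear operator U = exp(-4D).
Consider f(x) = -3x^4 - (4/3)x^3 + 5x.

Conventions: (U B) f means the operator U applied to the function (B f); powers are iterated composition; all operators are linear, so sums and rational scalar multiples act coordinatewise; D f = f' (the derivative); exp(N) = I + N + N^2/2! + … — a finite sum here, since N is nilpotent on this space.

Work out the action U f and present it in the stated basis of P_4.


order-1 term: 48x^3 + 16x^2 - 20
order-2 term: -288x^2 - 64x
order-3 term: 768x + 256/3
order-4 term: -768
the series for exp(-4D) f terminates at order 4
exp(-4D) f = -3x^4 + (140/3)x^3 - 272x^2 + 709x - 2108/3

g(x) = -3x^4 + (140/3)x^3 - 272x^2 + 709x - 2108/3


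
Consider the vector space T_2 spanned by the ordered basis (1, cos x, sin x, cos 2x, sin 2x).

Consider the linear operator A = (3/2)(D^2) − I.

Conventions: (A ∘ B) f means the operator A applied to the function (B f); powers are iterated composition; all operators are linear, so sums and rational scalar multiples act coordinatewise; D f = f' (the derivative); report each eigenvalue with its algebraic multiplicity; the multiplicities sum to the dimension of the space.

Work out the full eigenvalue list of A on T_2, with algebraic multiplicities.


image of 1: -1
image of cos x: -(5/2)cos x
image of sin x: -(5/2)sin x
image of cos 2x: -7cos 2x
image of sin 2x: -7sin 2x
the matrix is diagonal; its diagonal is (-1, -5/2, -5/2, -7, -7)
for a triangular matrix the eigenvalues are the diagonal entries, with algebraic multiplicity their repetition count

λ = -7 (multiplicity 2), λ = -5/2 (multiplicity 2), λ = -1 (multiplicity 1)


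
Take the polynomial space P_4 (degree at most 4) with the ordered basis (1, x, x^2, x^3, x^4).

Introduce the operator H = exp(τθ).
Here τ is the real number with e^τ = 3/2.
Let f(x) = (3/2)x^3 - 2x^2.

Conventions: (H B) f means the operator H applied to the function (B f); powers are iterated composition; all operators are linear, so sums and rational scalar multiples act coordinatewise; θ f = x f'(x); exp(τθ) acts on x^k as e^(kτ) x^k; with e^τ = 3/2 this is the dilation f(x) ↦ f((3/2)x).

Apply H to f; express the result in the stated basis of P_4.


the image equals g(x) = (81/16)x^3 - (9/2)x^2

exp(τθ) x^k = e^(kτ) x^k; with e^τ = 3/2 this sends x^k to (3/2)^k x^k
x^2 ↦ 9/4 x^2
x^3 ↦ 27/8 x^3
applying this coordinatewise to f: exp(τθ) f = (81/16)x^3 - (9/2)x^2


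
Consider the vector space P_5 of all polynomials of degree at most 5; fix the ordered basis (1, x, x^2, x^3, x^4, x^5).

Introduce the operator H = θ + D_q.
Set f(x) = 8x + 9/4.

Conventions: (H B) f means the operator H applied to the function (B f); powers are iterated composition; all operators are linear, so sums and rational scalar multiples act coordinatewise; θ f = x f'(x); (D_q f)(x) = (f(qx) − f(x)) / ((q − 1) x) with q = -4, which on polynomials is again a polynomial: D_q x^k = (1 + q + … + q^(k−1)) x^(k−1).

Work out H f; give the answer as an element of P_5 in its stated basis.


θ f = 8x
D_q f = 8
(θ + D_q) f = 8x + 8

the image equals g(x) = 8x + 8


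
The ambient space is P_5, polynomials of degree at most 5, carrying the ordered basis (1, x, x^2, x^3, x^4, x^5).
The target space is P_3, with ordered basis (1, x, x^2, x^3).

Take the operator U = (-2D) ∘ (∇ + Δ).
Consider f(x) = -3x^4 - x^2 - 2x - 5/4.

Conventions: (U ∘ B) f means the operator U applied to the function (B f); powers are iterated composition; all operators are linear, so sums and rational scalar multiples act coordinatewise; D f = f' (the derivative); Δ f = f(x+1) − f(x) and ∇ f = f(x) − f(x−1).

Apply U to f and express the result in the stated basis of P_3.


∇ f = -12x^3 + 18x^2 - 14x + 2
Δ f = -12x^3 - 18x^2 - 14x - 6
(∇ + Δ) f = -24x^3 - 28x - 4
D (∇ + Δ) f = -72x^2 - 28
(-2D) (∇ + Δ) f = 144x^2 + 56

the image equals g(x) = 144x^2 + 56


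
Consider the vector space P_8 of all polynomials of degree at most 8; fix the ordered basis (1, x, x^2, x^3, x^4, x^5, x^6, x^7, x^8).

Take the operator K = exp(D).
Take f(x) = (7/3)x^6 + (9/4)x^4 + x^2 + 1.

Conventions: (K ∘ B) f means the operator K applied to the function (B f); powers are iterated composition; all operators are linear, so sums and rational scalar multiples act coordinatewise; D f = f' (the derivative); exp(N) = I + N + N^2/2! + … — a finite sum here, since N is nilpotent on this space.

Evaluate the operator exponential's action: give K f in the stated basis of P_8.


order-1 term: 14x^5 + 9x^3 + 2x
order-2 term: 35x^4 + (27/2)x^2 + 1
order-3 term: (140/3)x^3 + 9x
order-4 term: 35x^2 + 9/4
order-5 term: 14x
order-6 term: 7/3
the series for exp(D) f terminates at order 6
exp(D) f = (7/3)x^6 + 14x^5 + (149/4)x^4 + (167/3)x^3 + (99/2)x^2 + 25x + 79/12

the result is g(x) = (7/3)x^6 + 14x^5 + (149/4)x^4 + (167/3)x^3 + (99/2)x^2 + 25x + 79/12


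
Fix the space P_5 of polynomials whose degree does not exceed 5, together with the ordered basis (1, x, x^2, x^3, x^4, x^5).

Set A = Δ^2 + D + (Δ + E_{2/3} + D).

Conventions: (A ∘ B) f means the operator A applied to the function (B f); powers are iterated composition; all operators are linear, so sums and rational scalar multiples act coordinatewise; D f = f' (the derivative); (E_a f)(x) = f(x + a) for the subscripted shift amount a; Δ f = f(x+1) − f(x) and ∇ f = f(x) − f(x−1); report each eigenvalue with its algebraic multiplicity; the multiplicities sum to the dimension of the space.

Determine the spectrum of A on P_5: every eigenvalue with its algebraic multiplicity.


λ = 1 (multiplicity 6)

image of 1: 1
image of x: x + 11/3
image of x^2: x^2 + (22/3)x + 31/9
image of x^3: x^3 + 11x^2 + (31/3)x + 197/27
image of x^4: x^4 + (44/3)x^3 + (62/3)x^2 + (788/27)x + 1231/81
image of x^5: x^5 + (55/3)x^4 + (310/9)x^3 + (1970/27)x^2 + (6155/81)x + 7565/243
the matrix is upper triangular; its diagonal is (1, 1, 1, 1, 1, 1)
for a triangular matrix the eigenvalues are the diagonal entries, with algebraic multiplicity their repetition count


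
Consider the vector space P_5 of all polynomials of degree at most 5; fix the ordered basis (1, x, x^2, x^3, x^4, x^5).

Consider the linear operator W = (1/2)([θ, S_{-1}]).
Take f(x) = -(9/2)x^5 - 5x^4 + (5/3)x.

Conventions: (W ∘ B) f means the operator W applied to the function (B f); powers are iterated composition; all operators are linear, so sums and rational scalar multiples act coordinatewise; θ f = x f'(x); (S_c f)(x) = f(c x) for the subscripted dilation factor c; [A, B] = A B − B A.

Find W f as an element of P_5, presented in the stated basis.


the result is g(x) = 0

S_{-1} f = (9/2)x^5 - 5x^4 - (5/3)x
θ S_{-1} f = (45/2)x^5 - 20x^4 - (5/3)x
θ f = -(45/2)x^5 - 20x^4 + (5/3)x
S_{-1} θ f = (45/2)x^5 - 20x^4 - (5/3)x
[θ, S_{-1}] f = 0
((1/2)([θ, S_{-1}])) f = 0


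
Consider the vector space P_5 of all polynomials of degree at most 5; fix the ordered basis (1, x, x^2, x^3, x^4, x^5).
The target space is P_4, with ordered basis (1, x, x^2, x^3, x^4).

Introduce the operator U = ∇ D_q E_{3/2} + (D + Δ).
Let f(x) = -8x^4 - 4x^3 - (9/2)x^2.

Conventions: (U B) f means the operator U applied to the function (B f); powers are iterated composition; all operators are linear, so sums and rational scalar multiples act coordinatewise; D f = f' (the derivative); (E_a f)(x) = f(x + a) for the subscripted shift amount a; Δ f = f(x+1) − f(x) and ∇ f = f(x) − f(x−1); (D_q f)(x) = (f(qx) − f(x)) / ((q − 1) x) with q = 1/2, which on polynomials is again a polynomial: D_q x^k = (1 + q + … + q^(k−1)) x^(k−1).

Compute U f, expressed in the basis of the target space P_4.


the result is g(x) = -64x^3 - 117x^2 - 199x - 545/4

E_{3/2} f = -8x^4 - 52x^3 - (261/2)x^2 - (297/2)x - 513/8
D_q E_{3/2} f = -15x^3 - 91x^2 - (783/4)x - 297/2
∇ D_q E_{3/2} f = -45x^2 - 137x - 479/4
D f = -32x^3 - 12x^2 - 9x
Δ f = -32x^3 - 60x^2 - 53x - 33/2
(D + Δ) f = -64x^3 - 72x^2 - 62x - 33/2
(∇ D_q E_{3/2} + (D + Δ)) f = -64x^3 - 117x^2 - 199x - 545/4


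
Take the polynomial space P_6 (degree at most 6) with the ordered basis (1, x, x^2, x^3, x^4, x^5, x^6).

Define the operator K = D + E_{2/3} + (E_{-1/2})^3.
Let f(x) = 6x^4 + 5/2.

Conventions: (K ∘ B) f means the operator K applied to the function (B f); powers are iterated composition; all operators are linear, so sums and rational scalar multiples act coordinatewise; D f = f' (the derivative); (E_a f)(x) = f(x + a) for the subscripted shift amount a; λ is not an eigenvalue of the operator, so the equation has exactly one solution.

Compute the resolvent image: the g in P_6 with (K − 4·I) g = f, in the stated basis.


the result is g(x) = -3x^4 - x^3 - (49/2)x^2 + (745/72)x - 8585/216

write g with unknown coordinates in the stated basis and equate coefficients in (K − 4·I) g = f
solving from the highest basis element down gives g = -3x^4 - x^3 - (49/2)x^2 + (745/72)x - 8585/216
check: K g = -6x^4 - 4x^3 - 98x^2 + (745/18)x - 4225/27
so K g − 4·g = 6x^4 + 5/2 = f ✓


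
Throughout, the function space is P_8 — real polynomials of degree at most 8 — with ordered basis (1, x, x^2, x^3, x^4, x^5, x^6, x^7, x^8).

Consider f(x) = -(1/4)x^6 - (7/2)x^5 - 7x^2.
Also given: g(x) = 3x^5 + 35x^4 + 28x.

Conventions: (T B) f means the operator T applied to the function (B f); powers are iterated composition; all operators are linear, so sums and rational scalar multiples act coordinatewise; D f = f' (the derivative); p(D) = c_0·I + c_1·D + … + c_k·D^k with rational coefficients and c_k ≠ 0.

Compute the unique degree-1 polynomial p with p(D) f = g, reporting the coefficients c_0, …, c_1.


p(D) = -2·D, i.e. c_0 = 0, c_1 = -2

D^0 f = -(1/4)x^6 - (7/2)x^5 - 7x^2
D^1 f = -(3/2)x^5 - (35/2)x^4 - 14x
matching coefficients of g against c_0 f + c_1 Df + … from the top degree down determines the c_i
solution: c_0 = 0, c_1 = -2


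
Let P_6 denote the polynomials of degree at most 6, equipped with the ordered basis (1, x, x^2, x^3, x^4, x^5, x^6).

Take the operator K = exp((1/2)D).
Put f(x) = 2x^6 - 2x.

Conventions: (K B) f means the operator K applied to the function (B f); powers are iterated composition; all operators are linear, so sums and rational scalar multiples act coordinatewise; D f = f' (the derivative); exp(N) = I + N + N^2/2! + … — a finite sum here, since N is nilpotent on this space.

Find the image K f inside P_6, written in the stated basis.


g(x) = 2x^6 + 6x^5 + (15/2)x^4 + 5x^3 + (15/8)x^2 - (13/8)x - 31/32

order-1 term: 6x^5 - 1
order-2 term: (15/2)x^4
order-3 term: 5x^3
order-4 term: (15/8)x^2
order-5 term: (3/8)x
order-6 term: 1/32
the series for exp((1/2)D) f terminates at order 6
exp((1/2)D) f = 2x^6 + 6x^5 + (15/2)x^4 + 5x^3 + (15/8)x^2 - (13/8)x - 31/32


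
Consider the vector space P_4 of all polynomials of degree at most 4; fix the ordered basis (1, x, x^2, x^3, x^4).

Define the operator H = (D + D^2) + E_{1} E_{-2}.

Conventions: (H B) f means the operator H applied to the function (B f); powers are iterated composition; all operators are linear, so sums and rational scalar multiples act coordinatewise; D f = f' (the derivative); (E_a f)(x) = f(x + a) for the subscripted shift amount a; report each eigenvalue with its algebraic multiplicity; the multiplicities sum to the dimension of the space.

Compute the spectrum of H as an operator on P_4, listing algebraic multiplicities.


image of 1: 1
image of x: x
image of x^2: x^2 + 3
image of x^3: x^3 + 9x - 1
image of x^4: x^4 + 18x^2 - 4x + 1
the matrix is upper triangular; its diagonal is (1, 1, 1, 1, 1)
for a triangular matrix the eigenvalues are the diagonal entries, with algebraic multiplicity their repetition count

λ = 1 (multiplicity 5)


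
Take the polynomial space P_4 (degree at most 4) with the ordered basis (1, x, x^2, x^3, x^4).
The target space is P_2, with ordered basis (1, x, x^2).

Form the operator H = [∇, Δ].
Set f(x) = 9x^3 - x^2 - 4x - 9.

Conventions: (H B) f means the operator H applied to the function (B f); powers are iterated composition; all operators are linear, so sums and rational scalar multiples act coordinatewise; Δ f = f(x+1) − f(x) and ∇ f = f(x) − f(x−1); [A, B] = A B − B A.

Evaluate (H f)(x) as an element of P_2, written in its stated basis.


g(x) = 0

Δ f = 27x^2 + 25x + 4
∇ Δ f = 54x - 2
∇ f = 27x^2 - 29x + 6
Δ ∇ f = 54x - 2
[∇, Δ] f = 0


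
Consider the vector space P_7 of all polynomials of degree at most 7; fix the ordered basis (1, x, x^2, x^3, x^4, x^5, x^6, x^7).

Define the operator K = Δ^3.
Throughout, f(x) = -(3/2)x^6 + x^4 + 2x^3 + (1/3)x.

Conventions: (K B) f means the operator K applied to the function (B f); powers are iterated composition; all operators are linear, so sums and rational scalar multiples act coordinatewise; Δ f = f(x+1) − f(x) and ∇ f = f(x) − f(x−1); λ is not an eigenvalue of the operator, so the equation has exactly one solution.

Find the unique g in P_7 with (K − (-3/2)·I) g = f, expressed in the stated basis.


the image equals g(x) = -x^6 + (2/3)x^4 + (244/3)x^3 + 360x^2 + (5306/9)x + 56/3

write g with unknown coordinates in the stated basis and equate coefficients in (K − (-3/2)·I) g = f
solving from the highest basis element down gives g = -x^6 + (2/3)x^4 + (244/3)x^3 + 360x^2 + (5306/9)x + 56/3
check: K g = -120x^3 - 540x^2 - 884x - 28
so K g − (-3/2)·g = -(3/2)x^6 + x^4 + 2x^3 + (1/3)x = f ✓


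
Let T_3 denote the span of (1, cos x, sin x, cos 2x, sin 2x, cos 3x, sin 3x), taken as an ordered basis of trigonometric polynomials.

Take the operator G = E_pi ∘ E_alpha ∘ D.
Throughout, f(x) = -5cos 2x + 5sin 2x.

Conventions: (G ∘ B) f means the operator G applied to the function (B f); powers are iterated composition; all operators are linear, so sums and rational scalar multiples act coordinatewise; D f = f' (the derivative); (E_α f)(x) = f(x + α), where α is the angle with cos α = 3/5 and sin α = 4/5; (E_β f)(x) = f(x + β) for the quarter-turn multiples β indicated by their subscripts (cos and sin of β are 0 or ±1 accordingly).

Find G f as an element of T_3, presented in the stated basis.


the image equals g(x) = (34/5)cos 2x - (62/5)sin 2x

D f = 10cos 2x + 10sin 2x
E_alpha D f = (34/5)cos 2x - (62/5)sin 2x
E_pi E_alpha D f = (34/5)cos 2x - (62/5)sin 2x


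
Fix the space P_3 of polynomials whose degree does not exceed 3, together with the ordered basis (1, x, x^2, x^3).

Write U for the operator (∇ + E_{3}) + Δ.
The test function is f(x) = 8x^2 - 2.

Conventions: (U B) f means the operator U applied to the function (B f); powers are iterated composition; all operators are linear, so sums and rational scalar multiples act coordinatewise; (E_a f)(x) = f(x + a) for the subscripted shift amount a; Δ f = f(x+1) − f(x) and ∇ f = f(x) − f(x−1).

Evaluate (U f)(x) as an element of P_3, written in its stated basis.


∇ f = 16x - 8
E_{3} f = 8x^2 + 48x + 70
(∇ + E_{3}) f = 8x^2 + 64x + 62
Δ f = 16x + 8
((∇ + E_{3}) + Δ) f = 8x^2 + 80x + 70

the result is g(x) = 8x^2 + 80x + 70


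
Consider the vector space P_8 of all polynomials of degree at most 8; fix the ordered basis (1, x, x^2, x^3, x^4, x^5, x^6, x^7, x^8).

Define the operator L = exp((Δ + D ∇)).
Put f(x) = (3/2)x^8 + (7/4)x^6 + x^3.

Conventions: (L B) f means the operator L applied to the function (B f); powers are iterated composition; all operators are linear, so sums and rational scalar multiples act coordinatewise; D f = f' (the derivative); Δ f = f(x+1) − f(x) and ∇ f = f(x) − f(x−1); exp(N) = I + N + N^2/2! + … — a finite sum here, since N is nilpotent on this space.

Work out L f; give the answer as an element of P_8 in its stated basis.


order-1 term: 12x^7 + 126x^6 - (315/2)x^5 + (2415/4)x^4 - 406x^3 + (1713/4)x^2 - 105x + 95/4
order-2 term: 42x^6 + 756x^5 + (8085/4)x^4 - 2625x^3 + (42483/4)x^2 - (14001/2)x + 12901/4
order-3 term: 84x^5 + 1890x^4 + 9695x^3 + (11025/2)x^2 - (441/2)x + 12496
order-4 term: 105x^4 + 2520x^3 + (61425/4)x^2 + 21315x + 6041/4
order-5 term: 84x^3 + 1890x^2 + (21021/2)x + 50295/4
order-6 term: 42x^2 + 756x + 10675/4
order-7 term: 12x + 126
order-8 term: 3/2
the series for exp((Δ + D ∇)) f terminates at order 8
exp((Δ + D ∇)) f = (3/2)x^8 + 12x^7 + (679/4)x^6 + (1365/2)x^5 + 4620x^4 + 9269x^3 + (135399/4)x^2 + (50535/2)x + 130501/4

g(x) = (3/2)x^8 + 12x^7 + (679/4)x^6 + (1365/2)x^5 + 4620x^4 + 9269x^3 + (135399/4)x^2 + (50535/2)x + 130501/4


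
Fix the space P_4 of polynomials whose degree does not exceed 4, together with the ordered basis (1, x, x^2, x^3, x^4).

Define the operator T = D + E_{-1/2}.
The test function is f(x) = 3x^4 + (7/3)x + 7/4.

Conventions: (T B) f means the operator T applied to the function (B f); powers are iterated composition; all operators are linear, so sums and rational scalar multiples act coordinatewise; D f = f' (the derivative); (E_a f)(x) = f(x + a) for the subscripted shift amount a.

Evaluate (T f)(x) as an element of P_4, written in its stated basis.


the result is g(x) = 3x^4 + 6x^3 + (9/2)x^2 + (5/6)x + 149/48

D f = 12x^3 + 7/3
E_{-1/2} f = 3x^4 - 6x^3 + (9/2)x^2 + (5/6)x + 37/48
(D + E_{-1/2}) f = 3x^4 + 6x^3 + (9/2)x^2 + (5/6)x + 149/48


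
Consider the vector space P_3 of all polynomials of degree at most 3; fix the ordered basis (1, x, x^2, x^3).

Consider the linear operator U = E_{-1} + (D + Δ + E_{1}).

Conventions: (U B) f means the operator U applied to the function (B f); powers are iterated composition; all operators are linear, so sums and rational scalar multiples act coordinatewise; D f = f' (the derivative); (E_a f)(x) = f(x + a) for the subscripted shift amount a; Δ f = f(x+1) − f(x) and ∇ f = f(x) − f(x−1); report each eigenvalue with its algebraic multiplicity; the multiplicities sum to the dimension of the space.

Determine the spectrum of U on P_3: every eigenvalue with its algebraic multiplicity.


λ = 2 (multiplicity 4)

image of 1: 2
image of x: 2x + 2
image of x^2: 2x^2 + 4x + 3
image of x^3: 2x^3 + 6x^2 + 9x + 1
the matrix is upper triangular; its diagonal is (2, 2, 2, 2)
for a triangular matrix the eigenvalues are the diagonal entries, with algebraic multiplicity their repetition count


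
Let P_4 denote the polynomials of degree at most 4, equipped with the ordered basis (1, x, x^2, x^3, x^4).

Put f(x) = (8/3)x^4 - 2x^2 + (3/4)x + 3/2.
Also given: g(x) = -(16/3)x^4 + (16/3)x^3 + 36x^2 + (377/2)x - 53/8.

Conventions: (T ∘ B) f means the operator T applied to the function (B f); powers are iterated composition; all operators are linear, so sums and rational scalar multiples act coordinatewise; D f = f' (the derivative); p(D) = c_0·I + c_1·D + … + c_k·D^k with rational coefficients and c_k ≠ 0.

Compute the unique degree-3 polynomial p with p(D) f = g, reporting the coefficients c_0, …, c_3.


p(D) = -2·I + (1/2)·D + D^2 + 3·D^3, i.e. c_0 = -2, c_1 = 1/2, c_2 = 1, c_3 = 3

D^0 f = (8/3)x^4 - 2x^2 + (3/4)x + 3/2
D^1 f = (32/3)x^3 - 4x + 3/4
D^2 f = 32x^2 - 4
D^3 f = 64x
matching coefficients of g against c_0 f + c_1 Df + … from the top degree down determines the c_i
solution: c_0 = -2, c_1 = 1/2, c_2 = 1, c_3 = 3


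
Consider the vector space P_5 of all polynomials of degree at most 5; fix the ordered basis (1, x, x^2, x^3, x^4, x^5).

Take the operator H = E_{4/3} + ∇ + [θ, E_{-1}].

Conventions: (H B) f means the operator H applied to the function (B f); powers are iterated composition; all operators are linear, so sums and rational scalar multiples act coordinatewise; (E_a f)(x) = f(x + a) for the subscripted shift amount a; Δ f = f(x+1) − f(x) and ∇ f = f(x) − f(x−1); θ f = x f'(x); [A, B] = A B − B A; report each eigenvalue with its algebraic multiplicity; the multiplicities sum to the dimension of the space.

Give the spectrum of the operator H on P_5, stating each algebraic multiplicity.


image of 1: 1
image of x: x + 10/3
image of x^2: x^2 + (20/3)x - 11/9
image of x^3: x^3 + 10x^2 - (11/3)x + 172/27
image of x^4: x^4 + (40/3)x^3 - (22/3)x^2 + (688/27)x - 149/81
image of x^5: x^5 + (50/3)x^4 - (110/9)x^3 + (1720/27)x^2 - (745/81)x + 2482/243
the matrix is upper triangular; its diagonal is (1, 1, 1, 1, 1, 1)
for a triangular matrix the eigenvalues are the diagonal entries, with algebraic multiplicity their repetition count

λ = 1 (multiplicity 6)


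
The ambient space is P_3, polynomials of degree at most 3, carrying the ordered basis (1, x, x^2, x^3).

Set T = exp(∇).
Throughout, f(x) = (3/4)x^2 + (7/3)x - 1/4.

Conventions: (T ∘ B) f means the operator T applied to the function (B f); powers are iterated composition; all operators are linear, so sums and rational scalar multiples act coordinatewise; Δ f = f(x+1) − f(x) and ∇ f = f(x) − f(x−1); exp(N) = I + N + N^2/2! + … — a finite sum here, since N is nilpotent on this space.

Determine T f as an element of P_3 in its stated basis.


the result is g(x) = (3/4)x^2 + (23/6)x + 25/12

order-1 term: (3/2)x + 19/12
order-2 term: 3/4
the series for exp(∇) f terminates at order 2
exp(∇) f = (3/4)x^2 + (23/6)x + 25/12
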